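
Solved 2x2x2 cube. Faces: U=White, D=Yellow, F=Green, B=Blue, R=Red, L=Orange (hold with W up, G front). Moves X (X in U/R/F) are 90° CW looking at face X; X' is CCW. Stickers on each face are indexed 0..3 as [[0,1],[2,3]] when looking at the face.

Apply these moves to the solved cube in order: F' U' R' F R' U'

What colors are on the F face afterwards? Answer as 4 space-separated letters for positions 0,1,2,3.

Answer: B O R B

Derivation:
After move 1 (F'): F=GGGG U=WWRR R=YRYR D=OOYY L=OWOW
After move 2 (U'): U=WRWR F=OWGG R=GGYR B=YRBB L=BBOW
After move 3 (R'): R=GRGY U=WBWY F=ORGR D=OWYG B=YROB
After move 4 (F): F=GORR U=WBWB R=WRYY D=GGYG L=BOOW
After move 5 (R'): R=RYWY U=WOWY F=GBRB D=GOYR B=GRGB
After move 6 (U'): U=OYWW F=BORB R=GBWY B=RYGB L=GROW
Query: F face = BORB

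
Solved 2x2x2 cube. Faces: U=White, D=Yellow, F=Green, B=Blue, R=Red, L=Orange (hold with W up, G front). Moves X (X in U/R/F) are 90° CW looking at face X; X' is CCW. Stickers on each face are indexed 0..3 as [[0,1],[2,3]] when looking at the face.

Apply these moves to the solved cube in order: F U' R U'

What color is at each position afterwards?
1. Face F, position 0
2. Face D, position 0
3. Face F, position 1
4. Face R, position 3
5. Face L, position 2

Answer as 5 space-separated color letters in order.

Answer: B R B G O

Derivation:
After move 1 (F): F=GGGG U=WWOO R=WRWR D=RRYY L=OYOY
After move 2 (U'): U=WOWO F=OYGG R=GGWR B=WRBB L=BBOY
After move 3 (R): R=WGRG U=WYWG F=ORGY D=RBYW B=OROB
After move 4 (U'): U=YGWW F=BBGY R=ORRG B=WGOB L=OROY
Query 1: F[0] = B
Query 2: D[0] = R
Query 3: F[1] = B
Query 4: R[3] = G
Query 5: L[2] = O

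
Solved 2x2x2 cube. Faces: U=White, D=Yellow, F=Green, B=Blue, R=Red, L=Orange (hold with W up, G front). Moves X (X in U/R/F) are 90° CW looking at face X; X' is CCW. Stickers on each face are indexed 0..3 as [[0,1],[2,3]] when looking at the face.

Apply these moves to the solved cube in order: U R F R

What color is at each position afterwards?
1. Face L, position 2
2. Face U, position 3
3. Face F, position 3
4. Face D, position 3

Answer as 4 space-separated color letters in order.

Answer: O Y O W

Derivation:
After move 1 (U): U=WWWW F=RRGG R=BBRR B=OOBB L=GGOO
After move 2 (R): R=RBRB U=WRWG F=RYGY D=YBYO B=WOWB
After move 3 (F): F=GRYY U=WROG R=WBGB D=RRYO L=GYOB
After move 4 (R): R=GWBB U=WROY F=GRYO D=RWYW B=GORB
Query 1: L[2] = O
Query 2: U[3] = Y
Query 3: F[3] = O
Query 4: D[3] = W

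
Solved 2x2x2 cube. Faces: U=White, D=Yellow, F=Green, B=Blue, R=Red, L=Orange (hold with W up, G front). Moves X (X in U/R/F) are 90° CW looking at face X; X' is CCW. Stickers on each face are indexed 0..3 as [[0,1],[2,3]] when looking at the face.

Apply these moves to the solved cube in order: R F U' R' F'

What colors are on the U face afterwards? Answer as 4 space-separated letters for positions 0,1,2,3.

Answer: G W G G

Derivation:
After move 1 (R): R=RRRR U=WGWG F=GYGY D=YBYB B=WBWB
After move 2 (F): F=GGYY U=WGOO R=WRGR D=RRYB L=OYOB
After move 3 (U'): U=GOWO F=OYYY R=GGGR B=WRWB L=WBOB
After move 4 (R'): R=GRGG U=GWWW F=OOYO D=RYYY B=BRRB
After move 5 (F'): F=OOOY U=GWGG R=YRRG D=BBYY L=WWOW
Query: U face = GWGG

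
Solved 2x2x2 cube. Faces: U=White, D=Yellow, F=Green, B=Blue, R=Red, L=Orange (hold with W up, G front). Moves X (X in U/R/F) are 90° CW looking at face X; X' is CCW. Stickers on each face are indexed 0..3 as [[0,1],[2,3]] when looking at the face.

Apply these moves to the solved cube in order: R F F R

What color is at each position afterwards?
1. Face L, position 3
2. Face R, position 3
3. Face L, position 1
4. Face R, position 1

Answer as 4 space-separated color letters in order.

Answer: R R R O

Derivation:
After move 1 (R): R=RRRR U=WGWG F=GYGY D=YBYB B=WBWB
After move 2 (F): F=GGYY U=WGOO R=WRGR D=RRYB L=OYOB
After move 3 (F): F=YGYG U=WGBY R=OROR D=GWYB L=OROR
After move 4 (R): R=OORR U=WGBG F=YWYB D=GWYW B=YBGB
Query 1: L[3] = R
Query 2: R[3] = R
Query 3: L[1] = R
Query 4: R[1] = O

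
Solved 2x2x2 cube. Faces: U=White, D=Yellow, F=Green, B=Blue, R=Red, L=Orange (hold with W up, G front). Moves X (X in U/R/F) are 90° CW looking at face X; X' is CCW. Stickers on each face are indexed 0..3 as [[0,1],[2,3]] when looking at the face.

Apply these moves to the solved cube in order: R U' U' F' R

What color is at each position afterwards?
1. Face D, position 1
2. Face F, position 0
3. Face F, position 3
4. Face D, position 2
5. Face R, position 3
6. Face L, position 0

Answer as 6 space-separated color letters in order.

Answer: W B B Y O R

Derivation:
After move 1 (R): R=RRRR U=WGWG F=GYGY D=YBYB B=WBWB
After move 2 (U'): U=GGWW F=OOGY R=GYRR B=RRWB L=WBOO
After move 3 (U'): U=GWGW F=WBGY R=OORR B=GYWB L=RROO
After move 4 (F'): F=BYWG U=GWOR R=BOYR D=ROYB L=RWOG
After move 5 (R): R=YBRO U=GYOG F=BOWB D=RWYG B=RYWB
Query 1: D[1] = W
Query 2: F[0] = B
Query 3: F[3] = B
Query 4: D[2] = Y
Query 5: R[3] = O
Query 6: L[0] = R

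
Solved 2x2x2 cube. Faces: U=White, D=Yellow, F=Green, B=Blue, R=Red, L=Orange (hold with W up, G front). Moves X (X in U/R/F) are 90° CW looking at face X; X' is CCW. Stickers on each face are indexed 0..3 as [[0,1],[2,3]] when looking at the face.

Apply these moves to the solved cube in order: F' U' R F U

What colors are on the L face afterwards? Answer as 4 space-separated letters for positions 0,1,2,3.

After move 1 (F'): F=GGGG U=WWRR R=YRYR D=OOYY L=OWOW
After move 2 (U'): U=WRWR F=OWGG R=GGYR B=YRBB L=BBOW
After move 3 (R): R=YGRG U=WWWG F=OOGY D=OBYY B=RRRB
After move 4 (F): F=GOYO U=WWWB R=WGGG D=RYYY L=BOOB
After move 5 (U): U=WWBW F=WGYO R=RRGG B=BORB L=GOOB
Query: L face = GOOB

Answer: G O O B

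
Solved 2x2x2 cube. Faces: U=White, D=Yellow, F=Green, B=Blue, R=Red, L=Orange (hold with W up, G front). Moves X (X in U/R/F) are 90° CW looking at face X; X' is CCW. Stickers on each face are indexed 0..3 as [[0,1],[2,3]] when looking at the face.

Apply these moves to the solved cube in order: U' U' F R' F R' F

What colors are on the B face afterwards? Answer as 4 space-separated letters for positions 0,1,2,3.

After move 1 (U'): U=WWWW F=OOGG R=GGRR B=RRBB L=BBOO
After move 2 (U'): U=WWWW F=BBGG R=OORR B=GGBB L=RROO
After move 3 (F): F=GBGB U=WWOR R=WOWR D=ROYY L=RYOY
After move 4 (R'): R=ORWW U=WBOG F=GWGR D=RBYB B=YGOB
After move 5 (F): F=GGRW U=WBYY R=ORGW D=WOYB L=RROB
After move 6 (R'): R=RWOG U=WOYY F=GBRY D=WGYW B=BGOB
After move 7 (F): F=RGYB U=WOBR R=YWYG D=ORYW L=RWOG
Query: B face = BGOB

Answer: B G O B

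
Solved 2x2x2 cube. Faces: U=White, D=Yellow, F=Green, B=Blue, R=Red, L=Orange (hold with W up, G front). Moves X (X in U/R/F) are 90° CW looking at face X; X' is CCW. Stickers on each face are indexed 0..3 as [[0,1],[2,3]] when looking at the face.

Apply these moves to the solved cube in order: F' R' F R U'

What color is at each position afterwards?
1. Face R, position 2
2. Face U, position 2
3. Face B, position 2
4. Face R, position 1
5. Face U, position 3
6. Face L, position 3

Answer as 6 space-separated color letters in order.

Answer: Y W B R W G

Derivation:
After move 1 (F'): F=GGGG U=WWRR R=YRYR D=OOYY L=OWOW
After move 2 (R'): R=RRYY U=WBRB F=GWGR D=OGYG B=YBOB
After move 3 (F): F=GGRW U=WBWW R=RRBY D=YRYG L=OOOG
After move 4 (R): R=BRYR U=WGWW F=GRRG D=YOYY B=WBBB
After move 5 (U'): U=GWWW F=OORG R=GRYR B=BRBB L=WBOG
Query 1: R[2] = Y
Query 2: U[2] = W
Query 3: B[2] = B
Query 4: R[1] = R
Query 5: U[3] = W
Query 6: L[3] = G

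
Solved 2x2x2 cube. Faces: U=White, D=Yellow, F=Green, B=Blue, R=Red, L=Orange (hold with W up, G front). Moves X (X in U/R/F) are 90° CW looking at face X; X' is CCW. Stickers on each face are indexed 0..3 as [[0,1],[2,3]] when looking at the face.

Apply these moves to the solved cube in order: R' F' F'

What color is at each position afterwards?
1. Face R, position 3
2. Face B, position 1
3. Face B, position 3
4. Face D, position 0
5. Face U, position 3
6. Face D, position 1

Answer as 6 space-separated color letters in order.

Answer: R B B B Y W

Derivation:
After move 1 (R'): R=RRRR U=WBWB F=GWGW D=YGYG B=YBYB
After move 2 (F'): F=WWGG U=WBRR R=GRYR D=OOYG L=OBOW
After move 3 (F'): F=WGWG U=WBGY R=OROR D=BWYG L=OROR
Query 1: R[3] = R
Query 2: B[1] = B
Query 3: B[3] = B
Query 4: D[0] = B
Query 5: U[3] = Y
Query 6: D[1] = W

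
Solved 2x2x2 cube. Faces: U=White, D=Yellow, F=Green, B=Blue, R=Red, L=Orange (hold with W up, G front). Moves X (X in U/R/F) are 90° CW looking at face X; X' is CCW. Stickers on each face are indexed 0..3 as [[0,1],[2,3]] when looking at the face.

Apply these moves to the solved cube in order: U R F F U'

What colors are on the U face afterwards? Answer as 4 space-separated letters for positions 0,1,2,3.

Answer: R Y W B

Derivation:
After move 1 (U): U=WWWW F=RRGG R=BBRR B=OOBB L=GGOO
After move 2 (R): R=RBRB U=WRWG F=RYGY D=YBYO B=WOWB
After move 3 (F): F=GRYY U=WROG R=WBGB D=RRYO L=GYOB
After move 4 (F): F=YGYR U=WRBY R=OBGB D=GWYO L=GROR
After move 5 (U'): U=RYWB F=GRYR R=YGGB B=OBWB L=WOOR
Query: U face = RYWB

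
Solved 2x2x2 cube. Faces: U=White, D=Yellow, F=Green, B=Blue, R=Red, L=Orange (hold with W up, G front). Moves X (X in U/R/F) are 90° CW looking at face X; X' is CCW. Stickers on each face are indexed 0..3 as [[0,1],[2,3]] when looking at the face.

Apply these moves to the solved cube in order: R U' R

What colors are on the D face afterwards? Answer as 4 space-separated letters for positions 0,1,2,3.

After move 1 (R): R=RRRR U=WGWG F=GYGY D=YBYB B=WBWB
After move 2 (U'): U=GGWW F=OOGY R=GYRR B=RRWB L=WBOO
After move 3 (R): R=RGRY U=GOWY F=OBGB D=YWYR B=WRGB
Query: D face = YWYR

Answer: Y W Y R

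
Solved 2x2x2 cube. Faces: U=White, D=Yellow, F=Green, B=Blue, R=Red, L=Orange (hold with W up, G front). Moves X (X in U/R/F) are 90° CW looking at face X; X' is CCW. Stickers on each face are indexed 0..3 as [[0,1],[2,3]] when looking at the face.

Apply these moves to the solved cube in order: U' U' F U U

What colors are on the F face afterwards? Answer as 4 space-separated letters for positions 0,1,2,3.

After move 1 (U'): U=WWWW F=OOGG R=GGRR B=RRBB L=BBOO
After move 2 (U'): U=WWWW F=BBGG R=OORR B=GGBB L=RROO
After move 3 (F): F=GBGB U=WWOR R=WOWR D=ROYY L=RYOY
After move 4 (U): U=OWRW F=WOGB R=GGWR B=RYBB L=GBOY
After move 5 (U): U=ROWW F=GGGB R=RYWR B=GBBB L=WOOY
Query: F face = GGGB

Answer: G G G B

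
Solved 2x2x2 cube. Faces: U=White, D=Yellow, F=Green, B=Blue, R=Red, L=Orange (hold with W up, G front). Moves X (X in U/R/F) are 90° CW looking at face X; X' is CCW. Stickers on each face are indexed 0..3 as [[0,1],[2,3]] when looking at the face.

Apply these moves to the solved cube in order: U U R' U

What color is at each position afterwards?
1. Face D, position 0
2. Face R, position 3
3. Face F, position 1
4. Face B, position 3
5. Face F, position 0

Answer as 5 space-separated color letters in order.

Answer: Y R R B O

Derivation:
After move 1 (U): U=WWWW F=RRGG R=BBRR B=OOBB L=GGOO
After move 2 (U): U=WWWW F=BBGG R=OORR B=GGBB L=RROO
After move 3 (R'): R=OROR U=WBWG F=BWGW D=YBYG B=YGYB
After move 4 (U): U=WWGB F=ORGW R=YGOR B=RRYB L=BWOO
Query 1: D[0] = Y
Query 2: R[3] = R
Query 3: F[1] = R
Query 4: B[3] = B
Query 5: F[0] = O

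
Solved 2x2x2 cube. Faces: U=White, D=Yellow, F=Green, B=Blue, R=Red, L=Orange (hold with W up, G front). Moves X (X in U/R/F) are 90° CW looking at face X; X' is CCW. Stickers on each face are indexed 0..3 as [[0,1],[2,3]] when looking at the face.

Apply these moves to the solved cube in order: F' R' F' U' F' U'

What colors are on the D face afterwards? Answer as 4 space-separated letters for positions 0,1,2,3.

Answer: B R Y G

Derivation:
After move 1 (F'): F=GGGG U=WWRR R=YRYR D=OOYY L=OWOW
After move 2 (R'): R=RRYY U=WBRB F=GWGR D=OGYG B=YBOB
After move 3 (F'): F=WRGG U=WBRY R=GROY D=WWYG L=OBOR
After move 4 (U'): U=BYWR F=OBGG R=WROY B=GROB L=YBOR
After move 5 (F'): F=BGOG U=BYWO R=WRWY D=BRYG L=YROW
After move 6 (U'): U=YOBW F=YROG R=BGWY B=WROB L=GROW
Query: D face = BRYG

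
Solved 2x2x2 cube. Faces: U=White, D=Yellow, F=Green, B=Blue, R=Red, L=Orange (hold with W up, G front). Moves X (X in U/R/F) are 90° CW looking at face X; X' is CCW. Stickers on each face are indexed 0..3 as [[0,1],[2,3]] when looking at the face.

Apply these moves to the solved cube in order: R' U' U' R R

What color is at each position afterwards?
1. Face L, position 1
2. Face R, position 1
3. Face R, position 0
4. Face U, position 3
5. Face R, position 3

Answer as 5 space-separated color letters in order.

After move 1 (R'): R=RRRR U=WBWB F=GWGW D=YGYG B=YBYB
After move 2 (U'): U=BBWW F=OOGW R=GWRR B=RRYB L=YBOO
After move 3 (U'): U=BWBW F=YBGW R=OORR B=GWYB L=RROO
After move 4 (R): R=RORO U=BBBW F=YGGG D=YYYG B=WWWB
After move 5 (R): R=RROO U=BGBG F=YYGG D=YWYW B=WWBB
Query 1: L[1] = R
Query 2: R[1] = R
Query 3: R[0] = R
Query 4: U[3] = G
Query 5: R[3] = O

Answer: R R R G O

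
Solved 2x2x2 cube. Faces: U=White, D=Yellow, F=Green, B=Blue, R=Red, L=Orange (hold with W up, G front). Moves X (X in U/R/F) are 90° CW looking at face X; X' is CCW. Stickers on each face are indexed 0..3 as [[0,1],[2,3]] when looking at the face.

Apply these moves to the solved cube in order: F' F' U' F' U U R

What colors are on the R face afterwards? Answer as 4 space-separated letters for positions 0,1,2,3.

Answer: W B R Y

Derivation:
After move 1 (F'): F=GGGG U=WWRR R=YRYR D=OOYY L=OWOW
After move 2 (F'): F=GGGG U=WWYY R=OROR D=WWYY L=OROR
After move 3 (U'): U=WYWY F=ORGG R=GGOR B=ORBB L=BBOR
After move 4 (F'): F=RGOG U=WYGO R=WGWR D=BRYY L=BYOW
After move 5 (U): U=GWOY F=WGOG R=ORWR B=BYBB L=RGOW
After move 6 (U): U=OGYW F=OROG R=BYWR B=RGBB L=WGOW
After move 7 (R): R=WBRY U=ORYG F=OROY D=BBYR B=WGGB
Query: R face = WBRY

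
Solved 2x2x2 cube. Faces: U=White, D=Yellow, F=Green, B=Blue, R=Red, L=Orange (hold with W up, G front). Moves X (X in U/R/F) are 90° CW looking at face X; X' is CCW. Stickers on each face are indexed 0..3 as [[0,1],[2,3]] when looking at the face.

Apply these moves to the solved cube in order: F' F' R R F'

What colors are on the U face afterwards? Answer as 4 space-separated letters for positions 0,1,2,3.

Answer: W W R R

Derivation:
After move 1 (F'): F=GGGG U=WWRR R=YRYR D=OOYY L=OWOW
After move 2 (F'): F=GGGG U=WWYY R=OROR D=WWYY L=OROR
After move 3 (R): R=OORR U=WGYG F=GWGY D=WBYB B=YBWB
After move 4 (R): R=RORO U=WWYY F=GBGB D=WWYY B=GBGB
After move 5 (F'): F=BBGG U=WWRR R=WOWO D=RRYY L=OYOY
Query: U face = WWRR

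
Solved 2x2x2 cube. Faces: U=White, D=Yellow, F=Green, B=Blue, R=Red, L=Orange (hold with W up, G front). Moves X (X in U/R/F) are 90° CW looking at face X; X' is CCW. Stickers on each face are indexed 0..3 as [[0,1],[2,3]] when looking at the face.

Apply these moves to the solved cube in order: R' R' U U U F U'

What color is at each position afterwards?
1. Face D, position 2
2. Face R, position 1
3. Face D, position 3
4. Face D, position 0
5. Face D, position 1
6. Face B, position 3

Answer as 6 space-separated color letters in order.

After move 1 (R'): R=RRRR U=WBWB F=GWGW D=YGYG B=YBYB
After move 2 (R'): R=RRRR U=WYWY F=GBGB D=YWYW B=GBGB
After move 3 (U): U=WWYY F=RRGB R=GBRR B=OOGB L=GBOO
After move 4 (U): U=YWYW F=GBGB R=OORR B=GBGB L=RROO
After move 5 (U): U=YYWW F=OOGB R=GBRR B=RRGB L=GBOO
After move 6 (F): F=GOBO U=YYOB R=WBWR D=RGYW L=GYOW
After move 7 (U'): U=YBYO F=GYBO R=GOWR B=WBGB L=RROW
Query 1: D[2] = Y
Query 2: R[1] = O
Query 3: D[3] = W
Query 4: D[0] = R
Query 5: D[1] = G
Query 6: B[3] = B

Answer: Y O W R G B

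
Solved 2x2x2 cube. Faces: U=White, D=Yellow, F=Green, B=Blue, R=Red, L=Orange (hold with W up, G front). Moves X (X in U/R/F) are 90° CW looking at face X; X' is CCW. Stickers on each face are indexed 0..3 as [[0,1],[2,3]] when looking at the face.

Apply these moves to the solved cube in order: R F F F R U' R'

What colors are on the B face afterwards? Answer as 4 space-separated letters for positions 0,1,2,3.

Answer: W B W B

Derivation:
After move 1 (R): R=RRRR U=WGWG F=GYGY D=YBYB B=WBWB
After move 2 (F): F=GGYY U=WGOO R=WRGR D=RRYB L=OYOB
After move 3 (F): F=YGYG U=WGBY R=OROR D=GWYB L=OROR
After move 4 (F): F=YYGG U=WGRR R=BRYR D=OOYB L=OGOW
After move 5 (R): R=YBRR U=WYRG F=YOGB D=OWYW B=RBGB
After move 6 (U'): U=YGWR F=OGGB R=YORR B=YBGB L=RBOW
After move 7 (R'): R=ORYR U=YGWY F=OGGR D=OGYB B=WBWB
Query: B face = WBWB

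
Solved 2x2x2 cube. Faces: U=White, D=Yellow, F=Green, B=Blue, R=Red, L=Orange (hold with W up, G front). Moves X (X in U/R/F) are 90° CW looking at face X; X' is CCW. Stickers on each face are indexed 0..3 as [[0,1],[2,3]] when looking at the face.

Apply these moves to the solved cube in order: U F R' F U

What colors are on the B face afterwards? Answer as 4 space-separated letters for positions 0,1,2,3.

Answer: G R B B

Derivation:
After move 1 (U): U=WWWW F=RRGG R=BBRR B=OOBB L=GGOO
After move 2 (F): F=GRGR U=WWOG R=WBWR D=RBYY L=GYOY
After move 3 (R'): R=BRWW U=WBOO F=GWGG D=RRYR B=YOBB
After move 4 (F): F=GGGW U=WBYY R=OROW D=WBYR L=GROR
After move 5 (U): U=YWYB F=ORGW R=YOOW B=GRBB L=GGOR
Query: B face = GRBB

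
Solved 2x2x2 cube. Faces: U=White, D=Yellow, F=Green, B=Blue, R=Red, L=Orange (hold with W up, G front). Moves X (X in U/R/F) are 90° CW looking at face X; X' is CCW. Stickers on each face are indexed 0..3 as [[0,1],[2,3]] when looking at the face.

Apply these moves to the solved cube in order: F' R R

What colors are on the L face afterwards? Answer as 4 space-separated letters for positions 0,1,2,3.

Answer: O W O W

Derivation:
After move 1 (F'): F=GGGG U=WWRR R=YRYR D=OOYY L=OWOW
After move 2 (R): R=YYRR U=WGRG F=GOGY D=OBYB B=RBWB
After move 3 (R): R=RYRY U=WORY F=GBGB D=OWYR B=GBGB
Query: L face = OWOW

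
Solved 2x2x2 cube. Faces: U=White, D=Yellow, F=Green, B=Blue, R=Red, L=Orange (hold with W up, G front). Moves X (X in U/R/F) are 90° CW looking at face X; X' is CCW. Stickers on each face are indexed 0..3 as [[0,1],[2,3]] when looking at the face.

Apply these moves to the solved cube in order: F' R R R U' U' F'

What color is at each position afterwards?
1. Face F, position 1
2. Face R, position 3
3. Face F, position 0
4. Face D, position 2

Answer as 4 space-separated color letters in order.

After move 1 (F'): F=GGGG U=WWRR R=YRYR D=OOYY L=OWOW
After move 2 (R): R=YYRR U=WGRG F=GOGY D=OBYB B=RBWB
After move 3 (R): R=RYRY U=WORY F=GBGB D=OWYR B=GBGB
After move 4 (R): R=RRYY U=WBRB F=GWGR D=OGYG B=YBOB
After move 5 (U'): U=BBWR F=OWGR R=GWYY B=RROB L=YBOW
After move 6 (U'): U=BRBW F=YBGR R=OWYY B=GWOB L=RROW
After move 7 (F'): F=BRYG U=BROY R=GWOY D=RWYG L=RWOB
Query 1: F[1] = R
Query 2: R[3] = Y
Query 3: F[0] = B
Query 4: D[2] = Y

Answer: R Y B Y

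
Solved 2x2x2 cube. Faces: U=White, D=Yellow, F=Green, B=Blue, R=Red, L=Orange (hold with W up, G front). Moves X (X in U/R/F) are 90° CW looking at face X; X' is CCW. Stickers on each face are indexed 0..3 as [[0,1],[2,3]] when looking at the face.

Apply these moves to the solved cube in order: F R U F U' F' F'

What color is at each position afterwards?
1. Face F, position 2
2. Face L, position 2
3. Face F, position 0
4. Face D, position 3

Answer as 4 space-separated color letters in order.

Answer: R O W B

Derivation:
After move 1 (F): F=GGGG U=WWOO R=WRWR D=RRYY L=OYOY
After move 2 (R): R=WWRR U=WGOG F=GRGY D=RBYB B=OBWB
After move 3 (U): U=OWGG F=WWGY R=OBRR B=OYWB L=GROY
After move 4 (F): F=GWYW U=OWYR R=GBGR D=ROYB L=GROB
After move 5 (U'): U=WROY F=GRYW R=GWGR B=GBWB L=OYOB
After move 6 (F'): F=RWGY U=WRGG R=OWRR D=YBYB L=OYOO
After move 7 (F'): F=WYRG U=WROR R=BWYR D=YOYB L=OGOG
Query 1: F[2] = R
Query 2: L[2] = O
Query 3: F[0] = W
Query 4: D[3] = B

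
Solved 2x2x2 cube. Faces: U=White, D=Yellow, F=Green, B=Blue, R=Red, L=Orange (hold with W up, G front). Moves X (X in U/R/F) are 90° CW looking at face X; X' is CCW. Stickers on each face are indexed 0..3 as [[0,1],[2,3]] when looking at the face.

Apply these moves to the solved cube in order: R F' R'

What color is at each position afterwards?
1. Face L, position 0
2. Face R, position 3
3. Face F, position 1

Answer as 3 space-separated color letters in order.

Answer: O Y G

Derivation:
After move 1 (R): R=RRRR U=WGWG F=GYGY D=YBYB B=WBWB
After move 2 (F'): F=YYGG U=WGRR R=BRYR D=OOYB L=OGOW
After move 3 (R'): R=RRBY U=WWRW F=YGGR D=OYYG B=BBOB
Query 1: L[0] = O
Query 2: R[3] = Y
Query 3: F[1] = G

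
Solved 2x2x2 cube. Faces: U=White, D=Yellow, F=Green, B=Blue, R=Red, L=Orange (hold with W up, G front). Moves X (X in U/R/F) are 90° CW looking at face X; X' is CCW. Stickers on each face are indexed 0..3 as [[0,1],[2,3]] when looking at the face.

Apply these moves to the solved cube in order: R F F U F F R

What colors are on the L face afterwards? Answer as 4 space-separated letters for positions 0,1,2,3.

Answer: Y O O W

Derivation:
After move 1 (R): R=RRRR U=WGWG F=GYGY D=YBYB B=WBWB
After move 2 (F): F=GGYY U=WGOO R=WRGR D=RRYB L=OYOB
After move 3 (F): F=YGYG U=WGBY R=OROR D=GWYB L=OROR
After move 4 (U): U=BWYG F=ORYG R=WBOR B=ORWB L=YGOR
After move 5 (F): F=YOGR U=BWRG R=YBGR D=OWYB L=YGOW
After move 6 (F): F=GYRO U=BWWG R=RBGR D=GYYB L=YOOW
After move 7 (R): R=GRRB U=BYWO F=GYRB D=GWYO B=GRWB
Query: L face = YOOW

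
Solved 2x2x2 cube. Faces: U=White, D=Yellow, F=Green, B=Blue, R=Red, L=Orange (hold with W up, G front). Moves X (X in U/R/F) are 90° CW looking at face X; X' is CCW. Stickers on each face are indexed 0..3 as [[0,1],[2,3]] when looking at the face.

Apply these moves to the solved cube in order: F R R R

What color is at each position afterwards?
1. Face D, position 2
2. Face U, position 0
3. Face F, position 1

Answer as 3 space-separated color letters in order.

After move 1 (F): F=GGGG U=WWOO R=WRWR D=RRYY L=OYOY
After move 2 (R): R=WWRR U=WGOG F=GRGY D=RBYB B=OBWB
After move 3 (R): R=RWRW U=WROY F=GBGB D=RWYO B=GBGB
After move 4 (R): R=RRWW U=WBOB F=GWGO D=RGYG B=YBRB
Query 1: D[2] = Y
Query 2: U[0] = W
Query 3: F[1] = W

Answer: Y W W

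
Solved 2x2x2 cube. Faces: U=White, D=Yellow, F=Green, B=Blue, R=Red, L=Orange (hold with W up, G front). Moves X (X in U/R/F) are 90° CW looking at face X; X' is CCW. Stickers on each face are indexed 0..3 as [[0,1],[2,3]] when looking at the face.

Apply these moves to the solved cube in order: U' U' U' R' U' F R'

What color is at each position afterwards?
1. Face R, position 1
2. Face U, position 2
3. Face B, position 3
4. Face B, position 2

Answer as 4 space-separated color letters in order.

Answer: R O B R

Derivation:
After move 1 (U'): U=WWWW F=OOGG R=GGRR B=RRBB L=BBOO
After move 2 (U'): U=WWWW F=BBGG R=OORR B=GGBB L=RROO
After move 3 (U'): U=WWWW F=RRGG R=BBRR B=OOBB L=GGOO
After move 4 (R'): R=BRBR U=WBWO F=RWGW D=YRYG B=YOYB
After move 5 (U'): U=BOWW F=GGGW R=RWBR B=BRYB L=YOOO
After move 6 (F): F=GGWG U=BOOO R=WWWR D=BRYG L=YYOR
After move 7 (R'): R=WRWW U=BYOB F=GOWO D=BGYG B=GRRB
Query 1: R[1] = R
Query 2: U[2] = O
Query 3: B[3] = B
Query 4: B[2] = R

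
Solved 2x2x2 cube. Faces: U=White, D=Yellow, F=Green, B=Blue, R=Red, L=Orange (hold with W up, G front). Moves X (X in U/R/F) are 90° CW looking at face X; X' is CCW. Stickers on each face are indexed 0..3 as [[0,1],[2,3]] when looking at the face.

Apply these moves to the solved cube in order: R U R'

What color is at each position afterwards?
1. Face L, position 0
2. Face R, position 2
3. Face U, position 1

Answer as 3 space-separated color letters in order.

Answer: G W W

Derivation:
After move 1 (R): R=RRRR U=WGWG F=GYGY D=YBYB B=WBWB
After move 2 (U): U=WWGG F=RRGY R=WBRR B=OOWB L=GYOO
After move 3 (R'): R=BRWR U=WWGO F=RWGG D=YRYY B=BOBB
Query 1: L[0] = G
Query 2: R[2] = W
Query 3: U[1] = W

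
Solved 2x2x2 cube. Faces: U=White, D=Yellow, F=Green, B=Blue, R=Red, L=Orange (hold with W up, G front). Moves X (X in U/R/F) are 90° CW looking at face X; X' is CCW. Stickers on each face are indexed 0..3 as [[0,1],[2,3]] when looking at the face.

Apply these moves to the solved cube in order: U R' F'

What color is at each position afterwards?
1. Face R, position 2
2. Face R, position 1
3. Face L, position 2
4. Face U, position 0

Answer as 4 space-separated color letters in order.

Answer: Y R O W

Derivation:
After move 1 (U): U=WWWW F=RRGG R=BBRR B=OOBB L=GGOO
After move 2 (R'): R=BRBR U=WBWO F=RWGW D=YRYG B=YOYB
After move 3 (F'): F=WWRG U=WBBB R=RRYR D=GOYG L=GOOW
Query 1: R[2] = Y
Query 2: R[1] = R
Query 3: L[2] = O
Query 4: U[0] = W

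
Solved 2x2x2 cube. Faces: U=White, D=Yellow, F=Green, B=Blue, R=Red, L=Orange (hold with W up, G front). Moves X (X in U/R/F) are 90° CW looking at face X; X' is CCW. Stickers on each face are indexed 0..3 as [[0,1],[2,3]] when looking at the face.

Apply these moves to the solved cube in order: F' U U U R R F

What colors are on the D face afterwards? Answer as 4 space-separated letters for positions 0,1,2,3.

After move 1 (F'): F=GGGG U=WWRR R=YRYR D=OOYY L=OWOW
After move 2 (U): U=RWRW F=YRGG R=BBYR B=OWBB L=GGOW
After move 3 (U): U=RRWW F=BBGG R=OWYR B=GGBB L=YROW
After move 4 (U): U=WRWR F=OWGG R=GGYR B=YRBB L=BBOW
After move 5 (R): R=YGRG U=WWWG F=OOGY D=OBYY B=RRRB
After move 6 (R): R=RYGG U=WOWY F=OBGY D=ORYR B=GRWB
After move 7 (F): F=GOYB U=WOWB R=WYYG D=GRYR L=BOOR
Query: D face = GRYR

Answer: G R Y R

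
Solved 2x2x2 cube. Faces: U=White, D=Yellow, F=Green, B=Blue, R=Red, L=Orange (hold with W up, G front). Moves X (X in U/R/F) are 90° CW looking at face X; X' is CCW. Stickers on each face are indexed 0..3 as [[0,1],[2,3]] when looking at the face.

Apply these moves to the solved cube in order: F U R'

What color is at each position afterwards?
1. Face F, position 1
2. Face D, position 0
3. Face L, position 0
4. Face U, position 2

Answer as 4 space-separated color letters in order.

After move 1 (F): F=GGGG U=WWOO R=WRWR D=RRYY L=OYOY
After move 2 (U): U=OWOW F=WRGG R=BBWR B=OYBB L=GGOY
After move 3 (R'): R=BRBW U=OBOO F=WWGW D=RRYG B=YYRB
Query 1: F[1] = W
Query 2: D[0] = R
Query 3: L[0] = G
Query 4: U[2] = O

Answer: W R G O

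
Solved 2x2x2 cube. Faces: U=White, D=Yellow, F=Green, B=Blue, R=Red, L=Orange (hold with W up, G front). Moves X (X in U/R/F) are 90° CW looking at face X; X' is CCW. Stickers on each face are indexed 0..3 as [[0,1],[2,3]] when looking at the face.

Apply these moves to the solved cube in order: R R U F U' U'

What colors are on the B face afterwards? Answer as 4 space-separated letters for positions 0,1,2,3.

After move 1 (R): R=RRRR U=WGWG F=GYGY D=YBYB B=WBWB
After move 2 (R): R=RRRR U=WYWY F=GBGB D=YWYW B=GBGB
After move 3 (U): U=WWYY F=RRGB R=GBRR B=OOGB L=GBOO
After move 4 (F): F=GRBR U=WWOB R=YBYR D=RGYW L=GYOW
After move 5 (U'): U=WBWO F=GYBR R=GRYR B=YBGB L=OOOW
After move 6 (U'): U=BOWW F=OOBR R=GYYR B=GRGB L=YBOW
Query: B face = GRGB

Answer: G R G B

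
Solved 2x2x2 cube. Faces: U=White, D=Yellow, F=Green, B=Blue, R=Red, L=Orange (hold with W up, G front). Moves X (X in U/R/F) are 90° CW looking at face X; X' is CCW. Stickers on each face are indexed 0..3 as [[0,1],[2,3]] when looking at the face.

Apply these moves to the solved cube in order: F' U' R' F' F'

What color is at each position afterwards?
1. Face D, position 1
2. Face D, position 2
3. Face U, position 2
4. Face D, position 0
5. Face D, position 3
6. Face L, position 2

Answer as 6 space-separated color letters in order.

After move 1 (F'): F=GGGG U=WWRR R=YRYR D=OOYY L=OWOW
After move 2 (U'): U=WRWR F=OWGG R=GGYR B=YRBB L=BBOW
After move 3 (R'): R=GRGY U=WBWY F=ORGR D=OWYG B=YROB
After move 4 (F'): F=RROG U=WBGG R=WROY D=BWYG L=BYOW
After move 5 (F'): F=RGRO U=WBWO R=WRBY D=YWYG L=BGOG
Query 1: D[1] = W
Query 2: D[2] = Y
Query 3: U[2] = W
Query 4: D[0] = Y
Query 5: D[3] = G
Query 6: L[2] = O

Answer: W Y W Y G O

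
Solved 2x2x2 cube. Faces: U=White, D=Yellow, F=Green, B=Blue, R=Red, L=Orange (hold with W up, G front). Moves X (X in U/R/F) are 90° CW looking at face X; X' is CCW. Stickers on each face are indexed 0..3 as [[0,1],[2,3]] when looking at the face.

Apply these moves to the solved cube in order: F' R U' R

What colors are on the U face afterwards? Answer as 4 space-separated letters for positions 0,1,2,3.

Answer: G W W Y

Derivation:
After move 1 (F'): F=GGGG U=WWRR R=YRYR D=OOYY L=OWOW
After move 2 (R): R=YYRR U=WGRG F=GOGY D=OBYB B=RBWB
After move 3 (U'): U=GGWR F=OWGY R=GORR B=YYWB L=RBOW
After move 4 (R): R=RGRO U=GWWY F=OBGB D=OWYY B=RYGB
Query: U face = GWWY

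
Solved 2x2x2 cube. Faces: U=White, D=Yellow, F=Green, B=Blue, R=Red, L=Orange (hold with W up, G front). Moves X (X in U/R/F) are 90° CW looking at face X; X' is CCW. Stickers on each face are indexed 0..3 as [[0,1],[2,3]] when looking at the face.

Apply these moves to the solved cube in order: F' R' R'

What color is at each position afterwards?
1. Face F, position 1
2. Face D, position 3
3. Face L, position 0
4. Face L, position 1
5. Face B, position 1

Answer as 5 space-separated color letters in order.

After move 1 (F'): F=GGGG U=WWRR R=YRYR D=OOYY L=OWOW
After move 2 (R'): R=RRYY U=WBRB F=GWGR D=OGYG B=YBOB
After move 3 (R'): R=RYRY U=WORY F=GBGB D=OWYR B=GBGB
Query 1: F[1] = B
Query 2: D[3] = R
Query 3: L[0] = O
Query 4: L[1] = W
Query 5: B[1] = B

Answer: B R O W B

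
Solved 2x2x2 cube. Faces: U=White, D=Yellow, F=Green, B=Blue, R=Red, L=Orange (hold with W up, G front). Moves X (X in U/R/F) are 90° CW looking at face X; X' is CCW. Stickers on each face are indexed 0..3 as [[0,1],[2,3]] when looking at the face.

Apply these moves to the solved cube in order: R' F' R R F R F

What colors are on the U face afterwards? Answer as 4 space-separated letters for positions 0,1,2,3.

Answer: W W B O

Derivation:
After move 1 (R'): R=RRRR U=WBWB F=GWGW D=YGYG B=YBYB
After move 2 (F'): F=WWGG U=WBRR R=GRYR D=OOYG L=OBOW
After move 3 (R): R=YGRR U=WWRG F=WOGG D=OYYY B=RBBB
After move 4 (R): R=RYRG U=WORG F=WYGY D=OBYR B=GBWB
After move 5 (F): F=GWYY U=WOWB R=RYGG D=RRYR L=OOOB
After move 6 (R): R=GRGY U=WWWY F=GRYR D=RWYG B=BBOB
After move 7 (F): F=YGRR U=WWBO R=WRYY D=GGYG L=OROW
Query: U face = WWBO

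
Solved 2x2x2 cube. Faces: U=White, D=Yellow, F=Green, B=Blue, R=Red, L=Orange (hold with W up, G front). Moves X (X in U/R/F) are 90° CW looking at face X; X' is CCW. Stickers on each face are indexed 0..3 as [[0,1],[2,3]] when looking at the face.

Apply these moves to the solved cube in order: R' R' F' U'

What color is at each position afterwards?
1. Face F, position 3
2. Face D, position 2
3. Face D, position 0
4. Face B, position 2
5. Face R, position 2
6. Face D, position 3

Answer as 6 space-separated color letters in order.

After move 1 (R'): R=RRRR U=WBWB F=GWGW D=YGYG B=YBYB
After move 2 (R'): R=RRRR U=WYWY F=GBGB D=YWYW B=GBGB
After move 3 (F'): F=BBGG U=WYRR R=WRYR D=OOYW L=OYOW
After move 4 (U'): U=YRWR F=OYGG R=BBYR B=WRGB L=GBOW
Query 1: F[3] = G
Query 2: D[2] = Y
Query 3: D[0] = O
Query 4: B[2] = G
Query 5: R[2] = Y
Query 6: D[3] = W

Answer: G Y O G Y W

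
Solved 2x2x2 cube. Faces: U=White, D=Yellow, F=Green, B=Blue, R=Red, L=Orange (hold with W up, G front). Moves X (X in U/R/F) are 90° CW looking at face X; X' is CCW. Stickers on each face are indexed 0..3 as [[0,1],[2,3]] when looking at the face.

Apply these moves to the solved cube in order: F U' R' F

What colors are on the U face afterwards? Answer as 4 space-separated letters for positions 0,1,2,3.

Answer: W B Y B

Derivation:
After move 1 (F): F=GGGG U=WWOO R=WRWR D=RRYY L=OYOY
After move 2 (U'): U=WOWO F=OYGG R=GGWR B=WRBB L=BBOY
After move 3 (R'): R=GRGW U=WBWW F=OOGO D=RYYG B=YRRB
After move 4 (F): F=GOOO U=WBYB R=WRWW D=GGYG L=BROY
Query: U face = WBYB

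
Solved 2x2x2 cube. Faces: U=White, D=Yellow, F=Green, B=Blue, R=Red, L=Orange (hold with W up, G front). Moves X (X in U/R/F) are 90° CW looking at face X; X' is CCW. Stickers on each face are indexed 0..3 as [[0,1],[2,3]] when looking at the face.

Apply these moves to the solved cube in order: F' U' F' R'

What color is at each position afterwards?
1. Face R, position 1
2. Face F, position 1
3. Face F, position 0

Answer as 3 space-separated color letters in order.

Answer: R R W

Derivation:
After move 1 (F'): F=GGGG U=WWRR R=YRYR D=OOYY L=OWOW
After move 2 (U'): U=WRWR F=OWGG R=GGYR B=YRBB L=BBOW
After move 3 (F'): F=WGOG U=WRGY R=OGOR D=BWYY L=BROW
After move 4 (R'): R=GROO U=WBGY F=WROY D=BGYG B=YRWB
Query 1: R[1] = R
Query 2: F[1] = R
Query 3: F[0] = W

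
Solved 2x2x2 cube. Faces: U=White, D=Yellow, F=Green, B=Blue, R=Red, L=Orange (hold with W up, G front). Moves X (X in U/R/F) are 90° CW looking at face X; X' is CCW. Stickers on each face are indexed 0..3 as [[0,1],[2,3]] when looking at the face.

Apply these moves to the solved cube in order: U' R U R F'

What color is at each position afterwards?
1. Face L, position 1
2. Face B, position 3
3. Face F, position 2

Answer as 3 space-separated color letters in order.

Answer: Y B R

Derivation:
After move 1 (U'): U=WWWW F=OOGG R=GGRR B=RRBB L=BBOO
After move 2 (R): R=RGRG U=WOWG F=OYGY D=YBYR B=WRWB
After move 3 (U): U=WWGO F=RGGY R=WRRG B=BBWB L=OYOO
After move 4 (R): R=RWGR U=WGGY F=RBGR D=YWYB B=OBWB
After move 5 (F'): F=BRRG U=WGRG R=WWYR D=YOYB L=OYOG
Query 1: L[1] = Y
Query 2: B[3] = B
Query 3: F[2] = R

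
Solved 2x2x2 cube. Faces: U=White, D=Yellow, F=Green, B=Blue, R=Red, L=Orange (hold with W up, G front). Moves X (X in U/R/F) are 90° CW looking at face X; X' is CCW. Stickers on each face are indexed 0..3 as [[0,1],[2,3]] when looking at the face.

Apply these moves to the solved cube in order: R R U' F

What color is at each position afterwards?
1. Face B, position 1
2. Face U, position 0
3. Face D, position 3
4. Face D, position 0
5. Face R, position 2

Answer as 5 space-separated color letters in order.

Answer: R Y W R W

Derivation:
After move 1 (R): R=RRRR U=WGWG F=GYGY D=YBYB B=WBWB
After move 2 (R): R=RRRR U=WYWY F=GBGB D=YWYW B=GBGB
After move 3 (U'): U=YYWW F=OOGB R=GBRR B=RRGB L=GBOO
After move 4 (F): F=GOBO U=YYOB R=WBWR D=RGYW L=GYOW
Query 1: B[1] = R
Query 2: U[0] = Y
Query 3: D[3] = W
Query 4: D[0] = R
Query 5: R[2] = W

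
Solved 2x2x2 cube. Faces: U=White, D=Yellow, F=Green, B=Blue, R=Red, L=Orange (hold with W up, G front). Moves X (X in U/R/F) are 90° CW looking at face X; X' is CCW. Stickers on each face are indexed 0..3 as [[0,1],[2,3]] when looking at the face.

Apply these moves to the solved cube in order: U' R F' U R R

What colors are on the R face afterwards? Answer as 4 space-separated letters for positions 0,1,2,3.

Answer: G Y R W

Derivation:
After move 1 (U'): U=WWWW F=OOGG R=GGRR B=RRBB L=BBOO
After move 2 (R): R=RGRG U=WOWG F=OYGY D=YBYR B=WRWB
After move 3 (F'): F=YYOG U=WORR R=BGYG D=BOYR L=BGOW
After move 4 (U): U=RWRO F=BGOG R=WRYG B=BGWB L=YYOW
After move 5 (R): R=YWGR U=RGRG F=BOOR D=BWYB B=OGWB
After move 6 (R): R=GYRW U=RORR F=BWOB D=BWYO B=GGGB
Query: R face = GYRW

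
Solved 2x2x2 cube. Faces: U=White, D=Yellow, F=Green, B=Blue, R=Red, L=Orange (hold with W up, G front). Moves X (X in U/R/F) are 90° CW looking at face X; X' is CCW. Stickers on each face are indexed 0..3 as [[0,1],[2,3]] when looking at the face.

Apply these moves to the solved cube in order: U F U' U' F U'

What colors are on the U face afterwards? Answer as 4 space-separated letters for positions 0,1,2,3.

Answer: O B G Y

Derivation:
After move 1 (U): U=WWWW F=RRGG R=BBRR B=OOBB L=GGOO
After move 2 (F): F=GRGR U=WWOG R=WBWR D=RBYY L=GYOY
After move 3 (U'): U=WGWO F=GYGR R=GRWR B=WBBB L=OOOY
After move 4 (U'): U=GOWW F=OOGR R=GYWR B=GRBB L=WBOY
After move 5 (F): F=GORO U=GOYB R=WYWR D=WGYY L=WROB
After move 6 (U'): U=OBGY F=WRRO R=GOWR B=WYBB L=GROB
Query: U face = OBGY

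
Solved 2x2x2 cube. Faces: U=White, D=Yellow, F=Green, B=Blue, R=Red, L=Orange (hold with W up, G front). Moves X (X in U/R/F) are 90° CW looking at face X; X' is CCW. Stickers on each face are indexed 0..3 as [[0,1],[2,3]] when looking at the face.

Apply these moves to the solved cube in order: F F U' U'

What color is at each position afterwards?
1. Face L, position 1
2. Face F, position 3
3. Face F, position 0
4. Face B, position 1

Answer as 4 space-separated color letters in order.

Answer: R G B G

Derivation:
After move 1 (F): F=GGGG U=WWOO R=WRWR D=RRYY L=OYOY
After move 2 (F): F=GGGG U=WWYY R=OROR D=WWYY L=OROR
After move 3 (U'): U=WYWY F=ORGG R=GGOR B=ORBB L=BBOR
After move 4 (U'): U=YYWW F=BBGG R=OROR B=GGBB L=OROR
Query 1: L[1] = R
Query 2: F[3] = G
Query 3: F[0] = B
Query 4: B[1] = G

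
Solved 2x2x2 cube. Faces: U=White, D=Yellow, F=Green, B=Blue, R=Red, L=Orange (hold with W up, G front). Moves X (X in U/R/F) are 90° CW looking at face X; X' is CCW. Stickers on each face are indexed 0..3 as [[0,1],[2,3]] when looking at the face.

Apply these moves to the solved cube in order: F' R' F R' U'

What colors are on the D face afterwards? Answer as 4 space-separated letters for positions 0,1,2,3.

Answer: Y G Y W

Derivation:
After move 1 (F'): F=GGGG U=WWRR R=YRYR D=OOYY L=OWOW
After move 2 (R'): R=RRYY U=WBRB F=GWGR D=OGYG B=YBOB
After move 3 (F): F=GGRW U=WBWW R=RRBY D=YRYG L=OOOG
After move 4 (R'): R=RYRB U=WOWY F=GBRW D=YGYW B=GBRB
After move 5 (U'): U=OYWW F=OORW R=GBRB B=RYRB L=GBOG
Query: D face = YGYW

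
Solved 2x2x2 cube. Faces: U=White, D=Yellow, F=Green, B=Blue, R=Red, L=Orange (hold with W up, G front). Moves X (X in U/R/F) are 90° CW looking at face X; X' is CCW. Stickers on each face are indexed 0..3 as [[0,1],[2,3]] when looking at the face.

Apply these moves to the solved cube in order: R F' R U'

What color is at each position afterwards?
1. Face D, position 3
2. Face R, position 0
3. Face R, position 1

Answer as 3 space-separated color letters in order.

After move 1 (R): R=RRRR U=WGWG F=GYGY D=YBYB B=WBWB
After move 2 (F'): F=YYGG U=WGRR R=BRYR D=OOYB L=OGOW
After move 3 (R): R=YBRR U=WYRG F=YOGB D=OWYW B=RBGB
After move 4 (U'): U=YGWR F=OGGB R=YORR B=YBGB L=RBOW
Query 1: D[3] = W
Query 2: R[0] = Y
Query 3: R[1] = O

Answer: W Y O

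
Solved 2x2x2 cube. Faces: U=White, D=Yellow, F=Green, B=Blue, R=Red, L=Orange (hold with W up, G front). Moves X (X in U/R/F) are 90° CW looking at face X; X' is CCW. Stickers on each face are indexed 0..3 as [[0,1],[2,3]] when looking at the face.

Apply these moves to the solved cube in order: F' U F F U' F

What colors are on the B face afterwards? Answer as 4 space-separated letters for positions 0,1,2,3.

After move 1 (F'): F=GGGG U=WWRR R=YRYR D=OOYY L=OWOW
After move 2 (U): U=RWRW F=YRGG R=BBYR B=OWBB L=GGOW
After move 3 (F): F=GYGR U=RWWG R=RBWR D=YBYY L=GOOO
After move 4 (F): F=GGRY U=RWOO R=WBGR D=WRYY L=GYOB
After move 5 (U'): U=WORO F=GYRY R=GGGR B=WBBB L=OWOB
After move 6 (F): F=RGYY U=WOBW R=RGOR D=GGYY L=OWOR
Query: B face = WBBB

Answer: W B B B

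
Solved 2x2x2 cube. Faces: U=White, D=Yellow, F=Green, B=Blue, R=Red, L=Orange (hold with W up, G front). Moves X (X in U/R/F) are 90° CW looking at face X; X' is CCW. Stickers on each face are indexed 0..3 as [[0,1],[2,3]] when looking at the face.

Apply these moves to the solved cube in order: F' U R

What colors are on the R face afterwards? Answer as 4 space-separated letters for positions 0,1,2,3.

Answer: Y B R B

Derivation:
After move 1 (F'): F=GGGG U=WWRR R=YRYR D=OOYY L=OWOW
After move 2 (U): U=RWRW F=YRGG R=BBYR B=OWBB L=GGOW
After move 3 (R): R=YBRB U=RRRG F=YOGY D=OBYO B=WWWB
Query: R face = YBRB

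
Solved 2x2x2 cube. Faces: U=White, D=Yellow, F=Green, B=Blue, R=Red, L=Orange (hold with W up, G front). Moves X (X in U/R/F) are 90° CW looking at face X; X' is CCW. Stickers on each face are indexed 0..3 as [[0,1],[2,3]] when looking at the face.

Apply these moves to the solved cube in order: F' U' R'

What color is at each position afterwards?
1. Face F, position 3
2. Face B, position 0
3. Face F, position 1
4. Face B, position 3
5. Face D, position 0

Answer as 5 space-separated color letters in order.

After move 1 (F'): F=GGGG U=WWRR R=YRYR D=OOYY L=OWOW
After move 2 (U'): U=WRWR F=OWGG R=GGYR B=YRBB L=BBOW
After move 3 (R'): R=GRGY U=WBWY F=ORGR D=OWYG B=YROB
Query 1: F[3] = R
Query 2: B[0] = Y
Query 3: F[1] = R
Query 4: B[3] = B
Query 5: D[0] = O

Answer: R Y R B O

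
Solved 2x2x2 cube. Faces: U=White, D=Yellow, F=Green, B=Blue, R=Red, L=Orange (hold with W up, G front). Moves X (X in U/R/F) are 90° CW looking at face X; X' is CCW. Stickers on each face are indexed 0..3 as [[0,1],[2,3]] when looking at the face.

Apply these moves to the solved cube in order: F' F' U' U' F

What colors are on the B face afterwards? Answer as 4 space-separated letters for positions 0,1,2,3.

Answer: G G B B

Derivation:
After move 1 (F'): F=GGGG U=WWRR R=YRYR D=OOYY L=OWOW
After move 2 (F'): F=GGGG U=WWYY R=OROR D=WWYY L=OROR
After move 3 (U'): U=WYWY F=ORGG R=GGOR B=ORBB L=BBOR
After move 4 (U'): U=YYWW F=BBGG R=OROR B=GGBB L=OROR
After move 5 (F): F=GBGB U=YYRR R=WRWR D=OOYY L=OWOW
Query: B face = GGBB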